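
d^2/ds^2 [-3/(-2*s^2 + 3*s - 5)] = 6*(-4*s^2 + 6*s + (4*s - 3)^2 - 10)/(2*s^2 - 3*s + 5)^3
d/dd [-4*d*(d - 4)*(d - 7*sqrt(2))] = -12*d^2 + 32*d + 56*sqrt(2)*d - 112*sqrt(2)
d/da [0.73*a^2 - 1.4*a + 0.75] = 1.46*a - 1.4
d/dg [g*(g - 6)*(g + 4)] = 3*g^2 - 4*g - 24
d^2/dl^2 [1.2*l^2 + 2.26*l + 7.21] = 2.40000000000000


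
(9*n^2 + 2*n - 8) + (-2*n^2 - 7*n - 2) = 7*n^2 - 5*n - 10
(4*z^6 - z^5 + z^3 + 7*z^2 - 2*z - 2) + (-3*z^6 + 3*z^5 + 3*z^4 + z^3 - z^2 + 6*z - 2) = z^6 + 2*z^5 + 3*z^4 + 2*z^3 + 6*z^2 + 4*z - 4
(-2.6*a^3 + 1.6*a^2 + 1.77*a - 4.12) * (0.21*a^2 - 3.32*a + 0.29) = -0.546*a^5 + 8.968*a^4 - 5.6943*a^3 - 6.2776*a^2 + 14.1917*a - 1.1948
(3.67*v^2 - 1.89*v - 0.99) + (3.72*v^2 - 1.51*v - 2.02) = 7.39*v^2 - 3.4*v - 3.01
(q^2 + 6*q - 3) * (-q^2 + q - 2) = -q^4 - 5*q^3 + 7*q^2 - 15*q + 6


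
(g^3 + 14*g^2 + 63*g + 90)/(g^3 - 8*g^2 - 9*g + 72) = (g^2 + 11*g + 30)/(g^2 - 11*g + 24)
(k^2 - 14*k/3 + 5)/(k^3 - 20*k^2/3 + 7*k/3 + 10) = (k - 3)/(k^2 - 5*k - 6)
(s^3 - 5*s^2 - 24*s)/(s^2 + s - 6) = s*(s - 8)/(s - 2)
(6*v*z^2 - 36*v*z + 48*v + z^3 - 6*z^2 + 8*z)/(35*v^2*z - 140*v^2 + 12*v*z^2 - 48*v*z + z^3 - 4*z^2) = (6*v*z - 12*v + z^2 - 2*z)/(35*v^2 + 12*v*z + z^2)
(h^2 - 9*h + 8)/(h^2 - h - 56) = (h - 1)/(h + 7)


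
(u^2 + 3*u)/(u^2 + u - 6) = u/(u - 2)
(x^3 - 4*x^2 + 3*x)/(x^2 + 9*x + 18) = x*(x^2 - 4*x + 3)/(x^2 + 9*x + 18)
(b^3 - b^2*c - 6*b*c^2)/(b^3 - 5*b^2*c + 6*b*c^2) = (b + 2*c)/(b - 2*c)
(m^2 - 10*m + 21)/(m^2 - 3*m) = (m - 7)/m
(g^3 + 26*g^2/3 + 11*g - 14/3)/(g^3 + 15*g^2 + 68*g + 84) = (g - 1/3)/(g + 6)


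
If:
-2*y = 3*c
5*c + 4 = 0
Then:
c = -4/5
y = 6/5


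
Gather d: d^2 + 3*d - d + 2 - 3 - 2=d^2 + 2*d - 3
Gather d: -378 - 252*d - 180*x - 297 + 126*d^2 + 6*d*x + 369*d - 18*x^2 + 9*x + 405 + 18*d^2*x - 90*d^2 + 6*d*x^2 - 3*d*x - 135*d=d^2*(18*x + 36) + d*(6*x^2 + 3*x - 18) - 18*x^2 - 171*x - 270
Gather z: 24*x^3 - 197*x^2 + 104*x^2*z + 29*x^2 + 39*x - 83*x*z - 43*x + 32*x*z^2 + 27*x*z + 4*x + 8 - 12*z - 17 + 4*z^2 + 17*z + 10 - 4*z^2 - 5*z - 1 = 24*x^3 - 168*x^2 + 32*x*z^2 + z*(104*x^2 - 56*x)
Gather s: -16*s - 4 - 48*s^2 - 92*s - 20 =-48*s^2 - 108*s - 24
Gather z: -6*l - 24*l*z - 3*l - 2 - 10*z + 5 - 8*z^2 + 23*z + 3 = -9*l - 8*z^2 + z*(13 - 24*l) + 6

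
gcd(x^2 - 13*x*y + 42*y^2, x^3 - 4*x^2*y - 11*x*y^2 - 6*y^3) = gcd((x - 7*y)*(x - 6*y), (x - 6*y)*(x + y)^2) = x - 6*y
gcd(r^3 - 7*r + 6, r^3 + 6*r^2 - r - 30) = r^2 + r - 6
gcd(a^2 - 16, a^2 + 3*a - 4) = a + 4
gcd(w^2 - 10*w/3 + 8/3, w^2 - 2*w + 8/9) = w - 4/3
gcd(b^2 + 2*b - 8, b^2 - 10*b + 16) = b - 2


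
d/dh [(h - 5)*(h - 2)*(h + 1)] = 3*h^2 - 12*h + 3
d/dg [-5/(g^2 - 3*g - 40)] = 5*(2*g - 3)/(-g^2 + 3*g + 40)^2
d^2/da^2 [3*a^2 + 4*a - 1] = 6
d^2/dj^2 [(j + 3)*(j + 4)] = 2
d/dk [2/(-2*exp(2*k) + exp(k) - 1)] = (8*exp(k) - 2)*exp(k)/(2*exp(2*k) - exp(k) + 1)^2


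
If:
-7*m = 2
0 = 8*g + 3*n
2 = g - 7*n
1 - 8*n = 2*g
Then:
No Solution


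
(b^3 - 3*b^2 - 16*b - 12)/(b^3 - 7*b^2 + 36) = (b + 1)/(b - 3)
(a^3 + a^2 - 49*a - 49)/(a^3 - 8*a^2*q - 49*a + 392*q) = (-a - 1)/(-a + 8*q)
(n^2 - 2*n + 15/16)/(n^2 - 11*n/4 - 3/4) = (-16*n^2 + 32*n - 15)/(4*(-4*n^2 + 11*n + 3))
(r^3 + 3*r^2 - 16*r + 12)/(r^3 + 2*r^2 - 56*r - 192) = (r^2 - 3*r + 2)/(r^2 - 4*r - 32)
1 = 1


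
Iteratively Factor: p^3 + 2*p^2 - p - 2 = (p - 1)*(p^2 + 3*p + 2) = (p - 1)*(p + 2)*(p + 1)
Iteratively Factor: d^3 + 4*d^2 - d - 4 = (d + 1)*(d^2 + 3*d - 4) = (d - 1)*(d + 1)*(d + 4)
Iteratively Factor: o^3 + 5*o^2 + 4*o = (o + 1)*(o^2 + 4*o) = (o + 1)*(o + 4)*(o)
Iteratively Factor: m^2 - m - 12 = (m - 4)*(m + 3)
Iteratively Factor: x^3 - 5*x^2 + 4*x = (x - 4)*(x^2 - x) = x*(x - 4)*(x - 1)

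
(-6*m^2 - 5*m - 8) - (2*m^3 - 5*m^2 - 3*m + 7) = -2*m^3 - m^2 - 2*m - 15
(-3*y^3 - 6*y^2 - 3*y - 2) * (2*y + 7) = -6*y^4 - 33*y^3 - 48*y^2 - 25*y - 14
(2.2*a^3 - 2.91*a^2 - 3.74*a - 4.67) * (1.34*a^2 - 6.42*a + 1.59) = 2.948*a^5 - 18.0234*a^4 + 17.1686*a^3 + 13.1261*a^2 + 24.0348*a - 7.4253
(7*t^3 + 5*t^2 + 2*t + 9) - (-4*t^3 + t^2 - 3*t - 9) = 11*t^3 + 4*t^2 + 5*t + 18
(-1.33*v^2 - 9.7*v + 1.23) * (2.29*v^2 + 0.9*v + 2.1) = -3.0457*v^4 - 23.41*v^3 - 8.7063*v^2 - 19.263*v + 2.583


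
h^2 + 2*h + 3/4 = (h + 1/2)*(h + 3/2)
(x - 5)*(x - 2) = x^2 - 7*x + 10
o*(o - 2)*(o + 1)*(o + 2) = o^4 + o^3 - 4*o^2 - 4*o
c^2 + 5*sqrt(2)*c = c*(c + 5*sqrt(2))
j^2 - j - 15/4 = (j - 5/2)*(j + 3/2)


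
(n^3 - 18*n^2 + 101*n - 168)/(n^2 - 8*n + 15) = (n^2 - 15*n + 56)/(n - 5)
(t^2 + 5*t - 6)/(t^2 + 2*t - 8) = (t^2 + 5*t - 6)/(t^2 + 2*t - 8)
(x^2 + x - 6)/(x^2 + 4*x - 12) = (x + 3)/(x + 6)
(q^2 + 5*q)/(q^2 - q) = (q + 5)/(q - 1)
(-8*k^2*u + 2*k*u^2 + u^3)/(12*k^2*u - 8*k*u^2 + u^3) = (4*k + u)/(-6*k + u)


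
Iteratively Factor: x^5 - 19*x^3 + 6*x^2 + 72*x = (x + 2)*(x^4 - 2*x^3 - 15*x^2 + 36*x) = (x - 3)*(x + 2)*(x^3 + x^2 - 12*x) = (x - 3)^2*(x + 2)*(x^2 + 4*x) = (x - 3)^2*(x + 2)*(x + 4)*(x)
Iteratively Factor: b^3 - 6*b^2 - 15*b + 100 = (b - 5)*(b^2 - b - 20) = (b - 5)^2*(b + 4)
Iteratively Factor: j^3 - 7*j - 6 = (j + 1)*(j^2 - j - 6) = (j - 3)*(j + 1)*(j + 2)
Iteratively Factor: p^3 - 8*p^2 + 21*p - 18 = (p - 2)*(p^2 - 6*p + 9) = (p - 3)*(p - 2)*(p - 3)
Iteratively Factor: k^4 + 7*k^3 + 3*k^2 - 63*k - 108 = (k + 3)*(k^3 + 4*k^2 - 9*k - 36) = (k + 3)*(k + 4)*(k^2 - 9) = (k + 3)^2*(k + 4)*(k - 3)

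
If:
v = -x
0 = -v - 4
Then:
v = -4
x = 4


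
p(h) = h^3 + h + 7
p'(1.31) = 6.15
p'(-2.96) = 27.28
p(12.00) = 1747.00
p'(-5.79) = 101.57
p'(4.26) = 55.44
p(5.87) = 215.13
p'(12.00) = 433.00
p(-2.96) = -21.89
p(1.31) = 10.56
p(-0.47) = 6.43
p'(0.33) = 1.33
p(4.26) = 88.57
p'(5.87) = 104.37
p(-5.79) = -192.89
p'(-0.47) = 1.66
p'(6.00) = 109.00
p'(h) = 3*h^2 + 1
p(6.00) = 229.00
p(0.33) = 7.37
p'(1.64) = 9.07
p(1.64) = 13.05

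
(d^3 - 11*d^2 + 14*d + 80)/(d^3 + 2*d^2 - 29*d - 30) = (d^2 - 6*d - 16)/(d^2 + 7*d + 6)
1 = 1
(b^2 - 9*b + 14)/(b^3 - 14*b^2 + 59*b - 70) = 1/(b - 5)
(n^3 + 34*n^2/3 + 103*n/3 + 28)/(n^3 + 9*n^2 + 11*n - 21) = (n + 4/3)/(n - 1)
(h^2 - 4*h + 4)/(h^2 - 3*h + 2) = (h - 2)/(h - 1)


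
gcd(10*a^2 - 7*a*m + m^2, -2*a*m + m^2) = 2*a - m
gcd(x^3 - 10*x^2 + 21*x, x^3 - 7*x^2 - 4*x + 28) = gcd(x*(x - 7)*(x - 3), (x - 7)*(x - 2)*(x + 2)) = x - 7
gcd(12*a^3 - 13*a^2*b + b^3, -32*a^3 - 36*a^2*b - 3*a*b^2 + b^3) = 4*a + b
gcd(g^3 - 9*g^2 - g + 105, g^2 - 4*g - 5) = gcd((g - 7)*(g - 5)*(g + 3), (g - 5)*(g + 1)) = g - 5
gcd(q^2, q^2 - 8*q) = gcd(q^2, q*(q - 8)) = q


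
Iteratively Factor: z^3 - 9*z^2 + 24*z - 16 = (z - 4)*(z^2 - 5*z + 4) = (z - 4)^2*(z - 1)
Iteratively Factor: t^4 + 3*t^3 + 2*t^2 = (t + 1)*(t^3 + 2*t^2) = t*(t + 1)*(t^2 + 2*t) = t^2*(t + 1)*(t + 2)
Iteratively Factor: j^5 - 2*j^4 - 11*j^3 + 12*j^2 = (j)*(j^4 - 2*j^3 - 11*j^2 + 12*j) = j*(j - 4)*(j^3 + 2*j^2 - 3*j) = j*(j - 4)*(j + 3)*(j^2 - j) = j*(j - 4)*(j - 1)*(j + 3)*(j)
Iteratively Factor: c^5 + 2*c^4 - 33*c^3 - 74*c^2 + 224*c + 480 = (c + 2)*(c^4 - 33*c^2 - 8*c + 240) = (c - 5)*(c + 2)*(c^3 + 5*c^2 - 8*c - 48) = (c - 5)*(c - 3)*(c + 2)*(c^2 + 8*c + 16) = (c - 5)*(c - 3)*(c + 2)*(c + 4)*(c + 4)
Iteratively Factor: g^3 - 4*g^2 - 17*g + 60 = (g + 4)*(g^2 - 8*g + 15) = (g - 3)*(g + 4)*(g - 5)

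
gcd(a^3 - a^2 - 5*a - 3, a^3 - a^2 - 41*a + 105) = a - 3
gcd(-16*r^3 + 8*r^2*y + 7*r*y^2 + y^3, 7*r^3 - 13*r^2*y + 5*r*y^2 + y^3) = -r + y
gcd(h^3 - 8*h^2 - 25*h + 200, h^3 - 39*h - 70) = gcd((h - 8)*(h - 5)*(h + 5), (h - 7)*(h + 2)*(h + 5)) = h + 5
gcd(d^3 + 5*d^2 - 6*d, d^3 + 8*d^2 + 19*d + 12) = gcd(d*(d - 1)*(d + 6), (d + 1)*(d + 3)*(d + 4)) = 1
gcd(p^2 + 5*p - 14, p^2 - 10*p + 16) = p - 2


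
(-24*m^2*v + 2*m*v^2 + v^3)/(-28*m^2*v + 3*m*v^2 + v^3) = (6*m + v)/(7*m + v)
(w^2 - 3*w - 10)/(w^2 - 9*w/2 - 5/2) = 2*(w + 2)/(2*w + 1)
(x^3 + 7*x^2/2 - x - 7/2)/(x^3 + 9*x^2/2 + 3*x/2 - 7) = (x + 1)/(x + 2)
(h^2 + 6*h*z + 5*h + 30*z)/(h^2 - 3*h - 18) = (h^2 + 6*h*z + 5*h + 30*z)/(h^2 - 3*h - 18)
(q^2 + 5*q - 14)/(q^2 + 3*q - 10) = (q + 7)/(q + 5)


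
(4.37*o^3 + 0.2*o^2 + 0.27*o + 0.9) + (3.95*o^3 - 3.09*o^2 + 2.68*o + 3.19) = 8.32*o^3 - 2.89*o^2 + 2.95*o + 4.09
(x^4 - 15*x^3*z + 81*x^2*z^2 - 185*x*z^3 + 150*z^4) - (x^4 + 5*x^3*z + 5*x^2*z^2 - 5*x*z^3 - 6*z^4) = -20*x^3*z + 76*x^2*z^2 - 180*x*z^3 + 156*z^4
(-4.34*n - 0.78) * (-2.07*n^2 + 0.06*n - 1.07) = 8.9838*n^3 + 1.3542*n^2 + 4.597*n + 0.8346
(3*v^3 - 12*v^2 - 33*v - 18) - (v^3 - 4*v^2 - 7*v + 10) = 2*v^3 - 8*v^2 - 26*v - 28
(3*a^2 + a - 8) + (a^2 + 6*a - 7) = 4*a^2 + 7*a - 15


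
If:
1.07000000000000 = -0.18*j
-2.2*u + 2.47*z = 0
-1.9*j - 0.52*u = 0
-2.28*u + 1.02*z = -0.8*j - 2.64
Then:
No Solution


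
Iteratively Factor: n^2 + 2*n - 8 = (n + 4)*(n - 2)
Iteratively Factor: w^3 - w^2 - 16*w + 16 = (w + 4)*(w^2 - 5*w + 4) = (w - 1)*(w + 4)*(w - 4)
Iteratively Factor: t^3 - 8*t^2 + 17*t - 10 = (t - 5)*(t^2 - 3*t + 2) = (t - 5)*(t - 1)*(t - 2)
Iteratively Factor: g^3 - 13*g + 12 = (g - 1)*(g^2 + g - 12) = (g - 1)*(g + 4)*(g - 3)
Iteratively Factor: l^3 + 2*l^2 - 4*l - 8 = (l + 2)*(l^2 - 4) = (l - 2)*(l + 2)*(l + 2)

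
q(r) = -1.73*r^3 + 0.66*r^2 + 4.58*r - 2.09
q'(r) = -5.19*r^2 + 1.32*r + 4.58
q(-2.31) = 12.18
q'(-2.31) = -26.16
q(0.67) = 0.75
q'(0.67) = 3.13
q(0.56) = 0.38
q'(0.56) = 3.69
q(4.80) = -156.22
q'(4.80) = -108.66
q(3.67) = -61.91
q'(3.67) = -60.48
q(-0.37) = -3.61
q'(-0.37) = 3.38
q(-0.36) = -3.57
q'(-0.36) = 3.43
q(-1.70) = 0.53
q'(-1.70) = -12.66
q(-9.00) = 1271.32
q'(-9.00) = -427.69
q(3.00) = -29.12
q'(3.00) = -38.17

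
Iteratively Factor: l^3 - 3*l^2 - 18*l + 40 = (l - 5)*(l^2 + 2*l - 8) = (l - 5)*(l - 2)*(l + 4)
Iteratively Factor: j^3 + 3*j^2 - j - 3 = (j + 3)*(j^2 - 1) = (j - 1)*(j + 3)*(j + 1)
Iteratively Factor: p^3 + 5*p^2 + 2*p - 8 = (p + 4)*(p^2 + p - 2) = (p + 2)*(p + 4)*(p - 1)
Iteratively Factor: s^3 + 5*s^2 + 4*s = (s)*(s^2 + 5*s + 4) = s*(s + 1)*(s + 4)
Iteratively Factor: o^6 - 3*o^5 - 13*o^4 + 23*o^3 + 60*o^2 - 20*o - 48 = (o - 4)*(o^5 + o^4 - 9*o^3 - 13*o^2 + 8*o + 12) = (o - 4)*(o + 1)*(o^4 - 9*o^2 - 4*o + 12) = (o - 4)*(o - 1)*(o + 1)*(o^3 + o^2 - 8*o - 12) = (o - 4)*(o - 3)*(o - 1)*(o + 1)*(o^2 + 4*o + 4) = (o - 4)*(o - 3)*(o - 1)*(o + 1)*(o + 2)*(o + 2)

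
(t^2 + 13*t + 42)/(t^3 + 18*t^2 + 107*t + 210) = 1/(t + 5)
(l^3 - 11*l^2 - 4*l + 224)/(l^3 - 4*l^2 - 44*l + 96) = (l^2 - 3*l - 28)/(l^2 + 4*l - 12)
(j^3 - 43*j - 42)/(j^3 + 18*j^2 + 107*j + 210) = (j^2 - 6*j - 7)/(j^2 + 12*j + 35)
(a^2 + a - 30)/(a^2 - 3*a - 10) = (a + 6)/(a + 2)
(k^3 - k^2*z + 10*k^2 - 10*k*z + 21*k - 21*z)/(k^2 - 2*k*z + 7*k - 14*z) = (-k^2 + k*z - 3*k + 3*z)/(-k + 2*z)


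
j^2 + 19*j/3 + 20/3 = (j + 4/3)*(j + 5)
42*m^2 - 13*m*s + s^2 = (-7*m + s)*(-6*m + s)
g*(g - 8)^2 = g^3 - 16*g^2 + 64*g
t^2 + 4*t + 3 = (t + 1)*(t + 3)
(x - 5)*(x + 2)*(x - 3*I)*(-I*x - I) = -I*x^4 - 3*x^3 + 2*I*x^3 + 6*x^2 + 13*I*x^2 + 39*x + 10*I*x + 30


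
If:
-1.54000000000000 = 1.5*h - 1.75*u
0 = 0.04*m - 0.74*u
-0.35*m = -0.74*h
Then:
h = -1.18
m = -2.50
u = -0.14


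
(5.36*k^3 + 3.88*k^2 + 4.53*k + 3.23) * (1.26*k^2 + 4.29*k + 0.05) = 6.7536*k^5 + 27.8832*k^4 + 22.621*k^3 + 23.6975*k^2 + 14.0832*k + 0.1615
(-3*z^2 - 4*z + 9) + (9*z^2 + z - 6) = 6*z^2 - 3*z + 3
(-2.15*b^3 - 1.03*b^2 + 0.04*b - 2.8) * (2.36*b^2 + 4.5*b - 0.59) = -5.074*b^5 - 12.1058*b^4 - 3.2721*b^3 - 5.8203*b^2 - 12.6236*b + 1.652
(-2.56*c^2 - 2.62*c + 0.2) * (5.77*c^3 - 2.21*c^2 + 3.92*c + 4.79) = -14.7712*c^5 - 9.4598*c^4 - 3.091*c^3 - 22.9748*c^2 - 11.7658*c + 0.958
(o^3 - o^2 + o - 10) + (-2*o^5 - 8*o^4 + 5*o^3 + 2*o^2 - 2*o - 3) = -2*o^5 - 8*o^4 + 6*o^3 + o^2 - o - 13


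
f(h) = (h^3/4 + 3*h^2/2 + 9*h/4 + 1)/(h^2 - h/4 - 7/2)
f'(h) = (1/4 - 2*h)*(h^3/4 + 3*h^2/2 + 9*h/4 + 1)/(h^2 - h/4 - 7/2)^2 + (3*h^2/4 + 3*h + 9/4)/(h^2 - h/4 - 7/2)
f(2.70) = 7.36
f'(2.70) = -7.09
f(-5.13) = -0.20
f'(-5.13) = 0.19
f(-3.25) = 0.12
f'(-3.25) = 0.16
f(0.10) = -0.35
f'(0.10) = -0.72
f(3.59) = 4.71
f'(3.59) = -1.17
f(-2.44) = 0.26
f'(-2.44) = 0.24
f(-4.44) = -0.08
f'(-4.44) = 0.17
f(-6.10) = -0.39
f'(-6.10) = 0.20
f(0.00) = -0.29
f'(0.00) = -0.62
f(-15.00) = -2.39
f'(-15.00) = 0.24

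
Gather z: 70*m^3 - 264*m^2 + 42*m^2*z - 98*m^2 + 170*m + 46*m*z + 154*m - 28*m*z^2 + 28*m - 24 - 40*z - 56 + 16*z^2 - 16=70*m^3 - 362*m^2 + 352*m + z^2*(16 - 28*m) + z*(42*m^2 + 46*m - 40) - 96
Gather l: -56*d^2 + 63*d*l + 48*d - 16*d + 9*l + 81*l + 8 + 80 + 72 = -56*d^2 + 32*d + l*(63*d + 90) + 160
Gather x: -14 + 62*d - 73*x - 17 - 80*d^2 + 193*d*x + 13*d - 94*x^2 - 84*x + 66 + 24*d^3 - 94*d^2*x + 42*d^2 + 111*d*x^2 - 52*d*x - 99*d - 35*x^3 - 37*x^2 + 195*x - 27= 24*d^3 - 38*d^2 - 24*d - 35*x^3 + x^2*(111*d - 131) + x*(-94*d^2 + 141*d + 38) + 8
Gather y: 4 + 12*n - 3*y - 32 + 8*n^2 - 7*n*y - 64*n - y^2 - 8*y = 8*n^2 - 52*n - y^2 + y*(-7*n - 11) - 28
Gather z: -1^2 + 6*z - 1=6*z - 2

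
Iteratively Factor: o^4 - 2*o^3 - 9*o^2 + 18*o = (o - 2)*(o^3 - 9*o) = o*(o - 2)*(o^2 - 9) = o*(o - 2)*(o + 3)*(o - 3)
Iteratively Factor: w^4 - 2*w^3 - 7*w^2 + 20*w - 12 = (w - 1)*(w^3 - w^2 - 8*w + 12) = (w - 1)*(w + 3)*(w^2 - 4*w + 4) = (w - 2)*(w - 1)*(w + 3)*(w - 2)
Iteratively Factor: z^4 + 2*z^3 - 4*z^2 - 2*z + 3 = (z - 1)*(z^3 + 3*z^2 - z - 3) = (z - 1)*(z + 1)*(z^2 + 2*z - 3) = (z - 1)*(z + 1)*(z + 3)*(z - 1)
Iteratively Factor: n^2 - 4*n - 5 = (n + 1)*(n - 5)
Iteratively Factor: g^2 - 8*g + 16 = (g - 4)*(g - 4)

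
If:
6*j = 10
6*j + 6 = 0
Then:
No Solution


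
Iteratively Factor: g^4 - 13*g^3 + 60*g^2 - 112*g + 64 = (g - 1)*(g^3 - 12*g^2 + 48*g - 64) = (g - 4)*(g - 1)*(g^2 - 8*g + 16) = (g - 4)^2*(g - 1)*(g - 4)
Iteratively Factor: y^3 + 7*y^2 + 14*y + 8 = (y + 1)*(y^2 + 6*y + 8) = (y + 1)*(y + 2)*(y + 4)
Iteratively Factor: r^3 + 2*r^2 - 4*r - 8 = (r + 2)*(r^2 - 4) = (r - 2)*(r + 2)*(r + 2)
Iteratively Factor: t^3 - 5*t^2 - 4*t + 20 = (t - 2)*(t^2 - 3*t - 10) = (t - 5)*(t - 2)*(t + 2)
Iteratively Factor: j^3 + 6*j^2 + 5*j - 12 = (j - 1)*(j^2 + 7*j + 12) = (j - 1)*(j + 4)*(j + 3)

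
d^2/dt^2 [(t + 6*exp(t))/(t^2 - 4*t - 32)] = 2*(-4*(t - 2)^2*(t + 6*exp(t)) + (-t - 2*(t - 2)*(6*exp(t) + 1) - 6*exp(t))*(-t^2 + 4*t + 32) - 3*(-t^2 + 4*t + 32)^2*exp(t))/(-t^2 + 4*t + 32)^3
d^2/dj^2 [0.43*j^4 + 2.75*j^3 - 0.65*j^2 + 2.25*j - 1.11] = 5.16*j^2 + 16.5*j - 1.3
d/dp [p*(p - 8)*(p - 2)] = 3*p^2 - 20*p + 16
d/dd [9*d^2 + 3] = 18*d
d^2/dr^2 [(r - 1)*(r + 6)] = 2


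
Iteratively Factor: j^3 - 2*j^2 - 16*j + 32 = (j - 4)*(j^2 + 2*j - 8) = (j - 4)*(j - 2)*(j + 4)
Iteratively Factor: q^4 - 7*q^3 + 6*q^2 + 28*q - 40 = (q + 2)*(q^3 - 9*q^2 + 24*q - 20) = (q - 5)*(q + 2)*(q^2 - 4*q + 4) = (q - 5)*(q - 2)*(q + 2)*(q - 2)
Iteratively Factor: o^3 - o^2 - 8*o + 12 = (o + 3)*(o^2 - 4*o + 4) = (o - 2)*(o + 3)*(o - 2)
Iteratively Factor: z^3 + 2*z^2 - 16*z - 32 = (z + 2)*(z^2 - 16) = (z + 2)*(z + 4)*(z - 4)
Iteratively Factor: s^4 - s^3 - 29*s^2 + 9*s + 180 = (s + 4)*(s^3 - 5*s^2 - 9*s + 45) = (s - 3)*(s + 4)*(s^2 - 2*s - 15) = (s - 5)*(s - 3)*(s + 4)*(s + 3)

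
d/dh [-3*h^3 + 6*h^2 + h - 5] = -9*h^2 + 12*h + 1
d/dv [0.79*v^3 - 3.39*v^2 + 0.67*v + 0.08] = 2.37*v^2 - 6.78*v + 0.67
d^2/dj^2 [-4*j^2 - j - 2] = -8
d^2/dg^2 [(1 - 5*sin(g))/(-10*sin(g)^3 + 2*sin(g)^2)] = (cos(2*g) + 2)/sin(g)^4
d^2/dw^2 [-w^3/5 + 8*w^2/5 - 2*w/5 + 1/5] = 16/5 - 6*w/5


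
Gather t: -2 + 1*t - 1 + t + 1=2*t - 2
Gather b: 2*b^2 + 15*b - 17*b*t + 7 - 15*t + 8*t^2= 2*b^2 + b*(15 - 17*t) + 8*t^2 - 15*t + 7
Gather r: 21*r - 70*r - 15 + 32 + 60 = 77 - 49*r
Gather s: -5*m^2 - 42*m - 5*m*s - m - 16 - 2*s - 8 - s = -5*m^2 - 43*m + s*(-5*m - 3) - 24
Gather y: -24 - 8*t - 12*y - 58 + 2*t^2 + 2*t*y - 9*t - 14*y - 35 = 2*t^2 - 17*t + y*(2*t - 26) - 117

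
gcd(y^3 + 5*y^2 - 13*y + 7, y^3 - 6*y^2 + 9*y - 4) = y^2 - 2*y + 1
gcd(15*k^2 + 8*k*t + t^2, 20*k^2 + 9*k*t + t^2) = 5*k + t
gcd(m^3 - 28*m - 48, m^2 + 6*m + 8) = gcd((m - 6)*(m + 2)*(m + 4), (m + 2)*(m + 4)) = m^2 + 6*m + 8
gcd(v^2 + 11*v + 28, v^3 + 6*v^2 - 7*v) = v + 7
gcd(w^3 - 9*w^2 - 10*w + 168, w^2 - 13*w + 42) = w^2 - 13*w + 42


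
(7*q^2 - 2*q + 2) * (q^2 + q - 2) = 7*q^4 + 5*q^3 - 14*q^2 + 6*q - 4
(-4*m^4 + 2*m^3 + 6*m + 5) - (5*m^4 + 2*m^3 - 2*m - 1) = -9*m^4 + 8*m + 6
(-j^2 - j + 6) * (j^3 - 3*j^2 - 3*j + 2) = -j^5 + 2*j^4 + 12*j^3 - 17*j^2 - 20*j + 12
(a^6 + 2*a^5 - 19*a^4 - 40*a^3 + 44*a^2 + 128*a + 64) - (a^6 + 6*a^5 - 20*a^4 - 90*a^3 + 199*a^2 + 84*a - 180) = -4*a^5 + a^4 + 50*a^3 - 155*a^2 + 44*a + 244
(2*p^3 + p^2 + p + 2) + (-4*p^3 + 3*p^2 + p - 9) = -2*p^3 + 4*p^2 + 2*p - 7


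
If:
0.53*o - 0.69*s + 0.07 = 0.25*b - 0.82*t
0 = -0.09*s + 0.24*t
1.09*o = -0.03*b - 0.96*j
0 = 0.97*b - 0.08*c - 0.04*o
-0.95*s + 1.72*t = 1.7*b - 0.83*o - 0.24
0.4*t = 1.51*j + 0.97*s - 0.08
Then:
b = 0.12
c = 1.48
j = -0.00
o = -0.00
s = 0.10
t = 0.04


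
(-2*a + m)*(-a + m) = 2*a^2 - 3*a*m + m^2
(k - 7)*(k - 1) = k^2 - 8*k + 7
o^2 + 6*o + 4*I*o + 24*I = (o + 6)*(o + 4*I)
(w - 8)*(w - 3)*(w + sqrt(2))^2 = w^4 - 11*w^3 + 2*sqrt(2)*w^3 - 22*sqrt(2)*w^2 + 26*w^2 - 22*w + 48*sqrt(2)*w + 48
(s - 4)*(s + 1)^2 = s^3 - 2*s^2 - 7*s - 4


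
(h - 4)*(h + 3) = h^2 - h - 12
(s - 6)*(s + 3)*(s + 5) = s^3 + 2*s^2 - 33*s - 90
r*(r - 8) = r^2 - 8*r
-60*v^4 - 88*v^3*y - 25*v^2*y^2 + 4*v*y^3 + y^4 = (-5*v + y)*(v + y)*(2*v + y)*(6*v + y)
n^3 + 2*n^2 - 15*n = n*(n - 3)*(n + 5)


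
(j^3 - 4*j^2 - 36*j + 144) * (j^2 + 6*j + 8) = j^5 + 2*j^4 - 52*j^3 - 104*j^2 + 576*j + 1152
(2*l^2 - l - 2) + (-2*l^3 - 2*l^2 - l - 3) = -2*l^3 - 2*l - 5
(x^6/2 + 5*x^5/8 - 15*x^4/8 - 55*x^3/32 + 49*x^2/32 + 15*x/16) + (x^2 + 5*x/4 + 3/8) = x^6/2 + 5*x^5/8 - 15*x^4/8 - 55*x^3/32 + 81*x^2/32 + 35*x/16 + 3/8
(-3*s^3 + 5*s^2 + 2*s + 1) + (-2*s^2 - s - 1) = -3*s^3 + 3*s^2 + s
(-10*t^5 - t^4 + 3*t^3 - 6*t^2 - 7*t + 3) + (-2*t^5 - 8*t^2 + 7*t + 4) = -12*t^5 - t^4 + 3*t^3 - 14*t^2 + 7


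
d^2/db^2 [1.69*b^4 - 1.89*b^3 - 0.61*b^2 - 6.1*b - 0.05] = 20.28*b^2 - 11.34*b - 1.22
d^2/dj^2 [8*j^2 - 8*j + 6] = 16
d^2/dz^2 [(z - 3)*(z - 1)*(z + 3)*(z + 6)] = 12*z^2 + 30*z - 30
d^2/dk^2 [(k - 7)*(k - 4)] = 2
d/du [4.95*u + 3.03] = 4.95000000000000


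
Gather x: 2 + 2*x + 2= 2*x + 4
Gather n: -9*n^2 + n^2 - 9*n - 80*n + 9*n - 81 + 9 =-8*n^2 - 80*n - 72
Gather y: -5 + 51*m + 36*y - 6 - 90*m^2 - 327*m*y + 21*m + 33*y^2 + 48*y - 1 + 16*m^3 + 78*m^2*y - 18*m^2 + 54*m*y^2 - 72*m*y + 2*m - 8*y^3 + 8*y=16*m^3 - 108*m^2 + 74*m - 8*y^3 + y^2*(54*m + 33) + y*(78*m^2 - 399*m + 92) - 12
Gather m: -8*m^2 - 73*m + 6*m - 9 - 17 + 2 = -8*m^2 - 67*m - 24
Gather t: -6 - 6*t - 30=-6*t - 36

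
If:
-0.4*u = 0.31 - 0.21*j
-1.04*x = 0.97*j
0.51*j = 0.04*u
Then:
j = -0.06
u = -0.81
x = 0.06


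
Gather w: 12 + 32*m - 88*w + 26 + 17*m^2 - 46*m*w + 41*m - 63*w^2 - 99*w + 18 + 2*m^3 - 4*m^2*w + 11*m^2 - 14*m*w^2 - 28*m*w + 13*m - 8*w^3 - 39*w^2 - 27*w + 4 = 2*m^3 + 28*m^2 + 86*m - 8*w^3 + w^2*(-14*m - 102) + w*(-4*m^2 - 74*m - 214) + 60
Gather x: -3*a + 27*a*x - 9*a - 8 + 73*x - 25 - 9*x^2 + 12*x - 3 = -12*a - 9*x^2 + x*(27*a + 85) - 36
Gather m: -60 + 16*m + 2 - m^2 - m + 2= -m^2 + 15*m - 56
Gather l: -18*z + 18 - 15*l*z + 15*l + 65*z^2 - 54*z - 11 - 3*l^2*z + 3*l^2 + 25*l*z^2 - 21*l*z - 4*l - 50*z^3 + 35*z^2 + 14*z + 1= l^2*(3 - 3*z) + l*(25*z^2 - 36*z + 11) - 50*z^3 + 100*z^2 - 58*z + 8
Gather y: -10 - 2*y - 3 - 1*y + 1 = -3*y - 12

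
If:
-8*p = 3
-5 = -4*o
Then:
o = 5/4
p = -3/8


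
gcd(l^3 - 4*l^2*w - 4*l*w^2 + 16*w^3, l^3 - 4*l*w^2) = -l^2 + 4*w^2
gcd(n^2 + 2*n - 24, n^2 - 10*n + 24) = n - 4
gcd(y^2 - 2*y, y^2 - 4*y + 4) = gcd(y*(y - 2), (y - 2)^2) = y - 2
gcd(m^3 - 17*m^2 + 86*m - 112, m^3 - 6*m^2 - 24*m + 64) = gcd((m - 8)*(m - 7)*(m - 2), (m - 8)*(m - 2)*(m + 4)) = m^2 - 10*m + 16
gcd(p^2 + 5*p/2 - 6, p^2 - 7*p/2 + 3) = p - 3/2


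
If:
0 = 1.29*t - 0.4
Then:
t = 0.31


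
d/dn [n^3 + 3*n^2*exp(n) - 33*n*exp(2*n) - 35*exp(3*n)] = 3*n^2*exp(n) + 3*n^2 - 66*n*exp(2*n) + 6*n*exp(n) - 105*exp(3*n) - 33*exp(2*n)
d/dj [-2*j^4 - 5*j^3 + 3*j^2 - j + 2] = -8*j^3 - 15*j^2 + 6*j - 1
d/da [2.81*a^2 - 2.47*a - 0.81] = 5.62*a - 2.47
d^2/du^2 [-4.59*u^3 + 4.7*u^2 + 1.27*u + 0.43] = 9.4 - 27.54*u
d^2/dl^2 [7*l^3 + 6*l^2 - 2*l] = 42*l + 12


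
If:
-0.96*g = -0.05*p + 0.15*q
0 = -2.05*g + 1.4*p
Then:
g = -0.169150221506242*q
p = -0.247684252919855*q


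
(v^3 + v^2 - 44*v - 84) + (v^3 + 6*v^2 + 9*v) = 2*v^3 + 7*v^2 - 35*v - 84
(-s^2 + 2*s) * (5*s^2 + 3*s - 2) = -5*s^4 + 7*s^3 + 8*s^2 - 4*s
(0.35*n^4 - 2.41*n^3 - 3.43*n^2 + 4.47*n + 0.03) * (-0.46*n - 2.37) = -0.161*n^5 + 0.2791*n^4 + 7.2895*n^3 + 6.0729*n^2 - 10.6077*n - 0.0711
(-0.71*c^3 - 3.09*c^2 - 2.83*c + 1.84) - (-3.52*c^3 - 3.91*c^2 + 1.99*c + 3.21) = 2.81*c^3 + 0.82*c^2 - 4.82*c - 1.37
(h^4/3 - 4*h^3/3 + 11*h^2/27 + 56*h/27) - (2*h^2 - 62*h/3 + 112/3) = h^4/3 - 4*h^3/3 - 43*h^2/27 + 614*h/27 - 112/3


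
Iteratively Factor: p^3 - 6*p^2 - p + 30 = (p - 5)*(p^2 - p - 6) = (p - 5)*(p + 2)*(p - 3)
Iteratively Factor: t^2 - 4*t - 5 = (t + 1)*(t - 5)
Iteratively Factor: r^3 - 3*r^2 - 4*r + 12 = (r + 2)*(r^2 - 5*r + 6) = (r - 2)*(r + 2)*(r - 3)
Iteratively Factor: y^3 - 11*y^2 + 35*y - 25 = (y - 5)*(y^2 - 6*y + 5) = (y - 5)*(y - 1)*(y - 5)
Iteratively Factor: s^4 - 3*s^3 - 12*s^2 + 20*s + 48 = (s + 2)*(s^3 - 5*s^2 - 2*s + 24) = (s - 4)*(s + 2)*(s^2 - s - 6) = (s - 4)*(s - 3)*(s + 2)*(s + 2)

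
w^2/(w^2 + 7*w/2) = 2*w/(2*w + 7)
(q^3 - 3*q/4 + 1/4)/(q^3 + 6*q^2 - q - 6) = (q^2 - q + 1/4)/(q^2 + 5*q - 6)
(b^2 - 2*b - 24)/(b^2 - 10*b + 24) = (b + 4)/(b - 4)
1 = 1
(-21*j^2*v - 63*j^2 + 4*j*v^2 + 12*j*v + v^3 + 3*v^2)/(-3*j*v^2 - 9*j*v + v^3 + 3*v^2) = (7*j + v)/v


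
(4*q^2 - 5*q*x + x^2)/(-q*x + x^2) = (-4*q + x)/x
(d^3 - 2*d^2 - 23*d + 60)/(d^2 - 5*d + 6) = (d^2 + d - 20)/(d - 2)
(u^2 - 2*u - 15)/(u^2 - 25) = (u + 3)/(u + 5)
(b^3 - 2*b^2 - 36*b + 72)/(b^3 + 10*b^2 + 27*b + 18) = (b^2 - 8*b + 12)/(b^2 + 4*b + 3)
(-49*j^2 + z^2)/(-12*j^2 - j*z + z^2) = (49*j^2 - z^2)/(12*j^2 + j*z - z^2)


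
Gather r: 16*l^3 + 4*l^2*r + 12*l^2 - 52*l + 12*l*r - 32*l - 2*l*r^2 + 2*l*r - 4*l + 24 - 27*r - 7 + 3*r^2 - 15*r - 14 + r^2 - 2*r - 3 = 16*l^3 + 12*l^2 - 88*l + r^2*(4 - 2*l) + r*(4*l^2 + 14*l - 44)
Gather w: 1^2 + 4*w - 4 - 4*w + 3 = 0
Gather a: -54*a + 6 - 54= -54*a - 48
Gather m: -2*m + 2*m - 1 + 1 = 0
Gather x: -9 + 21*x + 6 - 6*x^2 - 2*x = -6*x^2 + 19*x - 3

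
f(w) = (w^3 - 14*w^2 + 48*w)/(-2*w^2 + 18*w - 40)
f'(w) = (4*w - 18)*(w^3 - 14*w^2 + 48*w)/(-2*w^2 + 18*w - 40)^2 + (3*w^2 - 28*w + 48)/(-2*w^2 + 18*w - 40) = (-w^4 + 18*w^3 - 138*w^2 + 560*w - 960)/(2*(w^4 - 18*w^3 + 121*w^2 - 360*w + 400))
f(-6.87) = 5.09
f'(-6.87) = -0.58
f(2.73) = -8.16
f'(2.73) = -8.96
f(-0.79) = 0.85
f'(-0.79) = -0.97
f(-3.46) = 2.97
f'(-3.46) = -0.68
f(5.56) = -3.42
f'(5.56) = 16.84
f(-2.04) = 1.94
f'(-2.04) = -0.79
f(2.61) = -7.18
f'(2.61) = -7.47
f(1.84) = -3.45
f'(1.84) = -3.18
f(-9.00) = 6.30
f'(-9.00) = -0.56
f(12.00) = -2.57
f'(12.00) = -0.60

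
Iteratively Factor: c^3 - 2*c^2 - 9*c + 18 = (c - 3)*(c^2 + c - 6) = (c - 3)*(c - 2)*(c + 3)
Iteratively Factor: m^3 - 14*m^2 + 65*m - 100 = (m - 5)*(m^2 - 9*m + 20) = (m - 5)^2*(m - 4)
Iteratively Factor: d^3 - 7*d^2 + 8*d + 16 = (d - 4)*(d^2 - 3*d - 4) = (d - 4)*(d + 1)*(d - 4)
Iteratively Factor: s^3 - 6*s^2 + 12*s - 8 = (s - 2)*(s^2 - 4*s + 4) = (s - 2)^2*(s - 2)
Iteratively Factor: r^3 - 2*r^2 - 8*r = (r)*(r^2 - 2*r - 8) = r*(r + 2)*(r - 4)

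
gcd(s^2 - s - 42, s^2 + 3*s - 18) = s + 6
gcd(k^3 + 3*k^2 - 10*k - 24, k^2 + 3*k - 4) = k + 4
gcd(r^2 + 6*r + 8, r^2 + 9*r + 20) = r + 4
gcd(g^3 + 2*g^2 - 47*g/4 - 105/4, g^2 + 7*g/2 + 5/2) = g + 5/2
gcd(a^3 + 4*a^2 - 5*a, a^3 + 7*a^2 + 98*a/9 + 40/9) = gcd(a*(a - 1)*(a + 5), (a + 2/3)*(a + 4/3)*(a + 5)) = a + 5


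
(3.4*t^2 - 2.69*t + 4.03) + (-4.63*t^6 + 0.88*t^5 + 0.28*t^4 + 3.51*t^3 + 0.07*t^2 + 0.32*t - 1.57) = -4.63*t^6 + 0.88*t^5 + 0.28*t^4 + 3.51*t^3 + 3.47*t^2 - 2.37*t + 2.46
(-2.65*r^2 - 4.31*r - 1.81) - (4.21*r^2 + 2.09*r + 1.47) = -6.86*r^2 - 6.4*r - 3.28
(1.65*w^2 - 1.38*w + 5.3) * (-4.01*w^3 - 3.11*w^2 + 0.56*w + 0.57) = -6.6165*w^5 + 0.402299999999999*w^4 - 16.0372*w^3 - 16.3153*w^2 + 2.1814*w + 3.021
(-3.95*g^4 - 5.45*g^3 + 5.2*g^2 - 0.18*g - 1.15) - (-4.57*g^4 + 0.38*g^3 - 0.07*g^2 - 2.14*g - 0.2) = 0.62*g^4 - 5.83*g^3 + 5.27*g^2 + 1.96*g - 0.95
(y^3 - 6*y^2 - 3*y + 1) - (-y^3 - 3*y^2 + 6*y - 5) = 2*y^3 - 3*y^2 - 9*y + 6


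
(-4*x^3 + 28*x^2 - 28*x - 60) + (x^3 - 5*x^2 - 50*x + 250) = -3*x^3 + 23*x^2 - 78*x + 190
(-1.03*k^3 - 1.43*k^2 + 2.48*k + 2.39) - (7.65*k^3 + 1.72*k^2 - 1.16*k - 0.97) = -8.68*k^3 - 3.15*k^2 + 3.64*k + 3.36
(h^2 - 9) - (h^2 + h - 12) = 3 - h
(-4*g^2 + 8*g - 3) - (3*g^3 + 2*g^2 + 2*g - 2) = -3*g^3 - 6*g^2 + 6*g - 1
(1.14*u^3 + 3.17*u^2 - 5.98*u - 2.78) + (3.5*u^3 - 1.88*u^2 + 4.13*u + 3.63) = 4.64*u^3 + 1.29*u^2 - 1.85*u + 0.85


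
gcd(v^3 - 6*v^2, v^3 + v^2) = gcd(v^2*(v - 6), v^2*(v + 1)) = v^2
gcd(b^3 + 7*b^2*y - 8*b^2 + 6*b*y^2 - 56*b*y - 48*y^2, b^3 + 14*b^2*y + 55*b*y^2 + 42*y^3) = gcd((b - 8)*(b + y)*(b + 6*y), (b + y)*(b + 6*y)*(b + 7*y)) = b^2 + 7*b*y + 6*y^2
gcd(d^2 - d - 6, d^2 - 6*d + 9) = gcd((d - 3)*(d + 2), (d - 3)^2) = d - 3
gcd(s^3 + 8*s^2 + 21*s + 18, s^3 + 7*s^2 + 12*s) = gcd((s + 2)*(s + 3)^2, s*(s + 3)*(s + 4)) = s + 3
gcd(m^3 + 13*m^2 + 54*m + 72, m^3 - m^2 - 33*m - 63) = m + 3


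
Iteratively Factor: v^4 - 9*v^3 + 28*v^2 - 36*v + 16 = (v - 4)*(v^3 - 5*v^2 + 8*v - 4) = (v - 4)*(v - 2)*(v^2 - 3*v + 2) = (v - 4)*(v - 2)*(v - 1)*(v - 2)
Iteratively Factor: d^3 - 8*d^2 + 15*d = (d - 3)*(d^2 - 5*d) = d*(d - 3)*(d - 5)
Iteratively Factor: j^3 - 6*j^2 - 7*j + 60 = (j + 3)*(j^2 - 9*j + 20) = (j - 4)*(j + 3)*(j - 5)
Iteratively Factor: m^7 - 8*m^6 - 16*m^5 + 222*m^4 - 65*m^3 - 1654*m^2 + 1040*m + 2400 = (m - 4)*(m^6 - 4*m^5 - 32*m^4 + 94*m^3 + 311*m^2 - 410*m - 600) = (m - 5)*(m - 4)*(m^5 + m^4 - 27*m^3 - 41*m^2 + 106*m + 120) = (m - 5)^2*(m - 4)*(m^4 + 6*m^3 + 3*m^2 - 26*m - 24) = (m - 5)^2*(m - 4)*(m + 1)*(m^3 + 5*m^2 - 2*m - 24) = (m - 5)^2*(m - 4)*(m - 2)*(m + 1)*(m^2 + 7*m + 12) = (m - 5)^2*(m - 4)*(m - 2)*(m + 1)*(m + 4)*(m + 3)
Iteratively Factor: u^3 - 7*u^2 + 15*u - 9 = (u - 3)*(u^2 - 4*u + 3) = (u - 3)*(u - 1)*(u - 3)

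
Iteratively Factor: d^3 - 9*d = (d - 3)*(d^2 + 3*d) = (d - 3)*(d + 3)*(d)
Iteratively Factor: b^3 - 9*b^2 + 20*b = (b - 5)*(b^2 - 4*b) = b*(b - 5)*(b - 4)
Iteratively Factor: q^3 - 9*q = (q - 3)*(q^2 + 3*q) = q*(q - 3)*(q + 3)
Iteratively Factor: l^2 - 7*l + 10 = (l - 5)*(l - 2)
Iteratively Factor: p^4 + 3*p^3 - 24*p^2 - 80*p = (p - 5)*(p^3 + 8*p^2 + 16*p) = (p - 5)*(p + 4)*(p^2 + 4*p) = p*(p - 5)*(p + 4)*(p + 4)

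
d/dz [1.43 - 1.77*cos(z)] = 1.77*sin(z)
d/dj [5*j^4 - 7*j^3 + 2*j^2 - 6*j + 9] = 20*j^3 - 21*j^2 + 4*j - 6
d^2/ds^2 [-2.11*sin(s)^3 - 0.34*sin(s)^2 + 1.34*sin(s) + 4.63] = 0.242500000000001*sin(s) - 4.7475*sin(3*s) - 0.68*cos(2*s)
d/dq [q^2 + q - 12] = 2*q + 1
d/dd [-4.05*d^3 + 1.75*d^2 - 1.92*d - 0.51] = -12.15*d^2 + 3.5*d - 1.92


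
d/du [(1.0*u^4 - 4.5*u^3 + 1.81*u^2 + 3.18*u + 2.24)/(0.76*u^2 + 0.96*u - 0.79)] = (1.52*u^5 - 0.54*u^4 - 11.8*u^3 + 9.9858*u^2 - 6.2646*u - 4.6626)/(0.5776*u^4 + 1.4592*u^3 - 0.2792*u^2 - 1.5168*u + 0.6241)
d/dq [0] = 0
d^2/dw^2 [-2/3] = 0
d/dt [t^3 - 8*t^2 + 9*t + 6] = 3*t^2 - 16*t + 9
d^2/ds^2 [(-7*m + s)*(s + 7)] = 2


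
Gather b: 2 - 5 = -3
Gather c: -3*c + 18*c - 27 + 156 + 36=15*c + 165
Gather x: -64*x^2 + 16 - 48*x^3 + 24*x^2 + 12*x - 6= -48*x^3 - 40*x^2 + 12*x + 10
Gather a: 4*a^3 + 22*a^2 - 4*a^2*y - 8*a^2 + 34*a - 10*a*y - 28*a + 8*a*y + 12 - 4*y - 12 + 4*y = 4*a^3 + a^2*(14 - 4*y) + a*(6 - 2*y)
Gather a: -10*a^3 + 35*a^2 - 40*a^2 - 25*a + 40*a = -10*a^3 - 5*a^2 + 15*a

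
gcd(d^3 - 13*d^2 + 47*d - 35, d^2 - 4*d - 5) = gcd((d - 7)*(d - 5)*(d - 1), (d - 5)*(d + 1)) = d - 5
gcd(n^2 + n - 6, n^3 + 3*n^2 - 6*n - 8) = n - 2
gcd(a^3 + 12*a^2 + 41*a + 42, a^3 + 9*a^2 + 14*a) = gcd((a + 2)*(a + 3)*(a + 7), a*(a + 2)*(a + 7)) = a^2 + 9*a + 14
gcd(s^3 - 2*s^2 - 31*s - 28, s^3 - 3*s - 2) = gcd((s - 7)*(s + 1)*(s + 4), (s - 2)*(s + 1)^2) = s + 1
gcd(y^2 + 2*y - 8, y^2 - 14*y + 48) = 1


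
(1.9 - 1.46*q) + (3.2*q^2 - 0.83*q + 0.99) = 3.2*q^2 - 2.29*q + 2.89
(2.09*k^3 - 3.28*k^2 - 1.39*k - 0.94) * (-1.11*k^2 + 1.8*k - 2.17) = -2.3199*k^5 + 7.4028*k^4 - 8.8964*k^3 + 5.659*k^2 + 1.3243*k + 2.0398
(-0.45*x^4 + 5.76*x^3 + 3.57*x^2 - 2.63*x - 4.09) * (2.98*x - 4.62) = -1.341*x^5 + 19.2438*x^4 - 15.9726*x^3 - 24.3308*x^2 - 0.0376000000000012*x + 18.8958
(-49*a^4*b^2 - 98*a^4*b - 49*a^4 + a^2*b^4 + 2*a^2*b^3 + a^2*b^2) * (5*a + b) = -245*a^5*b^2 - 490*a^5*b - 245*a^5 - 49*a^4*b^3 - 98*a^4*b^2 - 49*a^4*b + 5*a^3*b^4 + 10*a^3*b^3 + 5*a^3*b^2 + a^2*b^5 + 2*a^2*b^4 + a^2*b^3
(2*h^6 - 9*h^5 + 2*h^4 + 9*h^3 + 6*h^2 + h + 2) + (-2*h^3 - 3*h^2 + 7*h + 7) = 2*h^6 - 9*h^5 + 2*h^4 + 7*h^3 + 3*h^2 + 8*h + 9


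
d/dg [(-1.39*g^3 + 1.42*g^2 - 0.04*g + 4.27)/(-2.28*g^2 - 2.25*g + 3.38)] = (3.1692*g^4 + 6.255*g^3 - 17.3808*g^2 + 29.0704*g + 9.4723)/(5.1984*g^4 + 10.26*g^3 - 10.3503*g^2 - 15.21*g + 11.4244)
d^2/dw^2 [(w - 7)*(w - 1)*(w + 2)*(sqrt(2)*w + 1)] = 12*sqrt(2)*w^2 - 36*sqrt(2)*w + 6*w - 18*sqrt(2) - 12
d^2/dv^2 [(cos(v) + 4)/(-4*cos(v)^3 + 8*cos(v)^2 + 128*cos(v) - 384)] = (31*(1 - cos(v)^2)^2 + 2*cos(v)^5 + 235*cos(v)^3 + 676*cos(v)^2 + 412*cos(v) - 527)/(2*(cos(v) - 4)^4*(cos(v) + 6)^3)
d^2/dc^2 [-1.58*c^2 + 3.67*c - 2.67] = -3.16000000000000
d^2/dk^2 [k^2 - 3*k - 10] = 2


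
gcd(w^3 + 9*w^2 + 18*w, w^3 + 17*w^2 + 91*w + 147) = w + 3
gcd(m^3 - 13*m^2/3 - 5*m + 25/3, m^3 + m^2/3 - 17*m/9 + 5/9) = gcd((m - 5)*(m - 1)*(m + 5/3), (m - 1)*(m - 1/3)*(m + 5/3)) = m^2 + 2*m/3 - 5/3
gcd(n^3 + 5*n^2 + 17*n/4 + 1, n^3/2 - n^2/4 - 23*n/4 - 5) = 1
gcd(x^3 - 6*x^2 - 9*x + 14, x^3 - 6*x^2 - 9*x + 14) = x^3 - 6*x^2 - 9*x + 14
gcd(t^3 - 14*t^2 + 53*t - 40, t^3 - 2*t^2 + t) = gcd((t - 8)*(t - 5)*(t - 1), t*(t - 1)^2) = t - 1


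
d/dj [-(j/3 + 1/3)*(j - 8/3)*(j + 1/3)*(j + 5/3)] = -4*j^3/3 - j^2/3 + 98*j/27 + 169/81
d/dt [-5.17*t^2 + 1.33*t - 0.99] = 1.33 - 10.34*t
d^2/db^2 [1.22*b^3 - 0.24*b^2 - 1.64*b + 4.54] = 7.32*b - 0.48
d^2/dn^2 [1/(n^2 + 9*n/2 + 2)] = 4*(-4*n^2 - 18*n + (4*n + 9)^2 - 8)/(2*n^2 + 9*n + 4)^3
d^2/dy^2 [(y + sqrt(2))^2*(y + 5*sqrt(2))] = 6*y + 14*sqrt(2)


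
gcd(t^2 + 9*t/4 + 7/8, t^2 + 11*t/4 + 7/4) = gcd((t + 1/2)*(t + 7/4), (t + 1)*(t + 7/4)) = t + 7/4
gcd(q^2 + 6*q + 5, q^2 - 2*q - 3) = q + 1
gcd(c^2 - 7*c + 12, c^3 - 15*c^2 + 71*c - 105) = c - 3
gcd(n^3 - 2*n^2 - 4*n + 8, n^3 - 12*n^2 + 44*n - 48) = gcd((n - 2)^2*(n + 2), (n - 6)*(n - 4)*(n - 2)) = n - 2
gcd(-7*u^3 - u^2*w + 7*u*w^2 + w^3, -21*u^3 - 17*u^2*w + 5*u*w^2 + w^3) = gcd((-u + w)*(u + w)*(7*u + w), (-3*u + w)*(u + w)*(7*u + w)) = 7*u^2 + 8*u*w + w^2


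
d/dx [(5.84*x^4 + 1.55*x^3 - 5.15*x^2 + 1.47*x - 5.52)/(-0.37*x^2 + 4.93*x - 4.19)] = (-4.3216*x^5 + 85.8001*x^4 - 82.5954*x^3 - 44.3291*x^2 + 39.0722*x + 21.0543)/(0.1369*x^4 - 3.6482*x^3 + 27.4055*x^2 - 41.3134*x + 17.5561)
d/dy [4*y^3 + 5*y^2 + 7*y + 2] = 12*y^2 + 10*y + 7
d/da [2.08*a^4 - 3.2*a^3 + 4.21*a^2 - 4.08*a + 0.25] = 8.32*a^3 - 9.6*a^2 + 8.42*a - 4.08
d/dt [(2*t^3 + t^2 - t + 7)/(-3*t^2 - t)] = (-6*t^4 - 4*t^3 - 4*t^2 + 42*t + 7)/(t^2*(9*t^2 + 6*t + 1))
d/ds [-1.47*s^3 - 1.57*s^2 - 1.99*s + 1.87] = -4.41*s^2 - 3.14*s - 1.99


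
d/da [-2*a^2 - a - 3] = -4*a - 1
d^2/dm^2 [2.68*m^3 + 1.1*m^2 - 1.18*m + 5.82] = 16.08*m + 2.2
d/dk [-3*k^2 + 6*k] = 6 - 6*k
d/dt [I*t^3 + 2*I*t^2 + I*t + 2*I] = I*(3*t^2 + 4*t + 1)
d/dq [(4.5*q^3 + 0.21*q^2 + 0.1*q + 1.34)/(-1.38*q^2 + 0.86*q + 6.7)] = (-6.21*q^4 + 7.74*q^3 + 90.7686*q^2 + 6.5124*q - 0.4824)/(1.9044*q^4 - 2.3736*q^3 - 17.7524*q^2 + 11.524*q + 44.89)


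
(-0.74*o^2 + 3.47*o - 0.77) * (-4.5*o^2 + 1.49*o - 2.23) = 3.33*o^4 - 16.7176*o^3 + 10.2855*o^2 - 8.8854*o + 1.7171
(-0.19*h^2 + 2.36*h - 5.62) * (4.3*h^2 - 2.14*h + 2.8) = -0.817*h^4 + 10.5546*h^3 - 29.7484*h^2 + 18.6348*h - 15.736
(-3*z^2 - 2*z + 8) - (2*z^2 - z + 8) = -5*z^2 - z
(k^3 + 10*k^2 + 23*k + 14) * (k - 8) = k^4 + 2*k^3 - 57*k^2 - 170*k - 112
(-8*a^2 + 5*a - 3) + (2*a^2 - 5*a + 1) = -6*a^2 - 2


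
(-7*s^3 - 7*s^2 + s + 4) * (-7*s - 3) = 49*s^4 + 70*s^3 + 14*s^2 - 31*s - 12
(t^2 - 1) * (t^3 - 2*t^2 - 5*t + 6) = t^5 - 2*t^4 - 6*t^3 + 8*t^2 + 5*t - 6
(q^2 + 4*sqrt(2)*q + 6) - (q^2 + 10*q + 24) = -10*q + 4*sqrt(2)*q - 18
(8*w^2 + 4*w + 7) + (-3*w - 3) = 8*w^2 + w + 4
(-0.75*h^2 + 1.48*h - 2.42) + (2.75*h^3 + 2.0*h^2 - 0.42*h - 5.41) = 2.75*h^3 + 1.25*h^2 + 1.06*h - 7.83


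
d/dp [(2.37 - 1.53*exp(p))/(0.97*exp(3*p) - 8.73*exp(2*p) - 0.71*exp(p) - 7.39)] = (2.9682*exp(3*p) - 20.2536*exp(2*p) + 41.3802*exp(p) + 12.9894)*exp(p)/(0.9409*exp(6*p) - 16.9362*exp(5*p) + 74.8355*exp(4*p) - 1.94*exp(3*p) + 129.5335*exp(2*p) + 10.4938*exp(p) + 54.6121)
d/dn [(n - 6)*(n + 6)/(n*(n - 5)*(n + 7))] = (-n^4 + 73*n^2 + 144*n - 1260)/(n^2*(n^4 + 4*n^3 - 66*n^2 - 140*n + 1225))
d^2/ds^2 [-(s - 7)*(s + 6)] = -2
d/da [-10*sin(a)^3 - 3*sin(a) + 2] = 3*(5*cos(2*a) - 6)*cos(a)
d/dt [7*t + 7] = 7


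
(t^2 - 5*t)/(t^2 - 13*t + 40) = t/(t - 8)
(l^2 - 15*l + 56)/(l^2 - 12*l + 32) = (l - 7)/(l - 4)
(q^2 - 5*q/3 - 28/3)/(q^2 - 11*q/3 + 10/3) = (3*q^2 - 5*q - 28)/(3*q^2 - 11*q + 10)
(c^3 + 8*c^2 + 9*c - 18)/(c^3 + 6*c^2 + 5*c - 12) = (c + 6)/(c + 4)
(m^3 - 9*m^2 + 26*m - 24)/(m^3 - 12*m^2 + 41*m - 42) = (m - 4)/(m - 7)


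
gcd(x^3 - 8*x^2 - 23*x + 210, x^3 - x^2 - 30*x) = x^2 - x - 30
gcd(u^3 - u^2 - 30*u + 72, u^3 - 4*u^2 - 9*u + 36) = u^2 - 7*u + 12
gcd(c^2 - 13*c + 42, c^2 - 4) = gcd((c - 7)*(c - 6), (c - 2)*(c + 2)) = 1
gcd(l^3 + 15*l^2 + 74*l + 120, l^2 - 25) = l + 5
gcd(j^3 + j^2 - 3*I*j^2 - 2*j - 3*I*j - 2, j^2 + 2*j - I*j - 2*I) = j - I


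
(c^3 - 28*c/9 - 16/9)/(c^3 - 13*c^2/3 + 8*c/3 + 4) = (c + 4/3)/(c - 3)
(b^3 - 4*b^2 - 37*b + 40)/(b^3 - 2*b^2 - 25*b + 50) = (b^2 - 9*b + 8)/(b^2 - 7*b + 10)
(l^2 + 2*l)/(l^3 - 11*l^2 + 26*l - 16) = l*(l + 2)/(l^3 - 11*l^2 + 26*l - 16)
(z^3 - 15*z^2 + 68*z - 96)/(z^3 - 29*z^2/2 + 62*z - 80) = 2*(z - 3)/(2*z - 5)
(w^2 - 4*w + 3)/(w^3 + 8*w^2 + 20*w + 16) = (w^2 - 4*w + 3)/(w^3 + 8*w^2 + 20*w + 16)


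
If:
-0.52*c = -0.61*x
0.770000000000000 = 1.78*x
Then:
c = 0.51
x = 0.43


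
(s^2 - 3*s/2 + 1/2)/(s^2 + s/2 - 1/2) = (s - 1)/(s + 1)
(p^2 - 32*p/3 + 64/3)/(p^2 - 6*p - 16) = (p - 8/3)/(p + 2)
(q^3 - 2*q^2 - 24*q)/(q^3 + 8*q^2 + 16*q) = (q - 6)/(q + 4)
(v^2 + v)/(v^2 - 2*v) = (v + 1)/(v - 2)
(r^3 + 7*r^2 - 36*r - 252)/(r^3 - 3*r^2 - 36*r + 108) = (r + 7)/(r - 3)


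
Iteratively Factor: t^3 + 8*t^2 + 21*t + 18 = (t + 3)*(t^2 + 5*t + 6) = (t + 2)*(t + 3)*(t + 3)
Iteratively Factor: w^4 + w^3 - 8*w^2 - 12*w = (w + 2)*(w^3 - w^2 - 6*w) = (w + 2)^2*(w^2 - 3*w) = (w - 3)*(w + 2)^2*(w)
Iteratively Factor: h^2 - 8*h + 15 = (h - 3)*(h - 5)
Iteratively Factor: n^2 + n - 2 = (n + 2)*(n - 1)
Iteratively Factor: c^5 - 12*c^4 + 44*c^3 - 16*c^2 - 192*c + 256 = (c + 2)*(c^4 - 14*c^3 + 72*c^2 - 160*c + 128) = (c - 4)*(c + 2)*(c^3 - 10*c^2 + 32*c - 32) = (c - 4)*(c - 2)*(c + 2)*(c^2 - 8*c + 16) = (c - 4)^2*(c - 2)*(c + 2)*(c - 4)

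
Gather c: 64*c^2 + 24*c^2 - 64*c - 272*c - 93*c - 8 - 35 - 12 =88*c^2 - 429*c - 55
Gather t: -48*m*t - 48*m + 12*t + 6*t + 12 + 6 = -48*m + t*(18 - 48*m) + 18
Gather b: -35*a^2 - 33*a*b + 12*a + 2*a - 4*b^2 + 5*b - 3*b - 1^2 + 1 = -35*a^2 + 14*a - 4*b^2 + b*(2 - 33*a)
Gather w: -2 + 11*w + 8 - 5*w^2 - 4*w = -5*w^2 + 7*w + 6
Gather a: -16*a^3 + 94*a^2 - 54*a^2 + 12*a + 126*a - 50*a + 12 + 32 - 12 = -16*a^3 + 40*a^2 + 88*a + 32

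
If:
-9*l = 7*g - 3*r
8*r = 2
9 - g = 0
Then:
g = 9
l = -83/12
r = 1/4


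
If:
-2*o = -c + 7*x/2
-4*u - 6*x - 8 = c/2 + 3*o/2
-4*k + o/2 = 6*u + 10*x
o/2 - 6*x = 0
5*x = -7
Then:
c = -77/2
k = -2467/160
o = -84/5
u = 897/80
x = -7/5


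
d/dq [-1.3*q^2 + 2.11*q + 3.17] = 2.11 - 2.6*q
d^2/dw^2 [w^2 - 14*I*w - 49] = 2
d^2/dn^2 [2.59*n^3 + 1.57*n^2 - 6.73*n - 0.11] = 15.54*n + 3.14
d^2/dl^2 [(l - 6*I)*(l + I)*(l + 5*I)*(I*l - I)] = I*(12*l^2 - 6*l + 62)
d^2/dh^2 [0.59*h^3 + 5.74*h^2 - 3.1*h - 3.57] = 3.54*h + 11.48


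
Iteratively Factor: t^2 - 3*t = (t)*(t - 3)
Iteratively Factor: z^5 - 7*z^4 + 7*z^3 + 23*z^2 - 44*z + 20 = (z - 5)*(z^4 - 2*z^3 - 3*z^2 + 8*z - 4) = (z - 5)*(z - 1)*(z^3 - z^2 - 4*z + 4) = (z - 5)*(z - 1)*(z + 2)*(z^2 - 3*z + 2) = (z - 5)*(z - 1)^2*(z + 2)*(z - 2)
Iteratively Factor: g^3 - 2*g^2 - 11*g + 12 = (g - 1)*(g^2 - g - 12) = (g - 1)*(g + 3)*(g - 4)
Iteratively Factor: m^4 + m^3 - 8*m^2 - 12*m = (m)*(m^3 + m^2 - 8*m - 12) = m*(m + 2)*(m^2 - m - 6) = m*(m + 2)^2*(m - 3)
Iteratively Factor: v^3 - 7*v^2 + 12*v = (v)*(v^2 - 7*v + 12) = v*(v - 4)*(v - 3)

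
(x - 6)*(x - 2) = x^2 - 8*x + 12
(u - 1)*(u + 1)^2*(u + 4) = u^4 + 5*u^3 + 3*u^2 - 5*u - 4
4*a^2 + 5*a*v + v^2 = (a + v)*(4*a + v)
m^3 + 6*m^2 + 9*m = m*(m + 3)^2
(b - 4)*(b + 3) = b^2 - b - 12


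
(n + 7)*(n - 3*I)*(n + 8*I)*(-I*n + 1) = -I*n^4 + 6*n^3 - 7*I*n^3 + 42*n^2 - 19*I*n^2 + 24*n - 133*I*n + 168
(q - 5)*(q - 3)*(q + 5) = q^3 - 3*q^2 - 25*q + 75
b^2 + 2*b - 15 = (b - 3)*(b + 5)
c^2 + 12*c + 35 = (c + 5)*(c + 7)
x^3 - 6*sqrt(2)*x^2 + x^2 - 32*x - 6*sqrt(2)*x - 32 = (x + 1)*(x - 8*sqrt(2))*(x + 2*sqrt(2))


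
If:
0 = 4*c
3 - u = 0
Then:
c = 0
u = 3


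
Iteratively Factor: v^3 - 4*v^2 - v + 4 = (v - 4)*(v^2 - 1) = (v - 4)*(v - 1)*(v + 1)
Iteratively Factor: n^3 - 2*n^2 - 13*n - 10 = (n + 1)*(n^2 - 3*n - 10) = (n + 1)*(n + 2)*(n - 5)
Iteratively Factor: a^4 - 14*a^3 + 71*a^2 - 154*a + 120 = (a - 5)*(a^3 - 9*a^2 + 26*a - 24) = (a - 5)*(a - 3)*(a^2 - 6*a + 8) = (a - 5)*(a - 3)*(a - 2)*(a - 4)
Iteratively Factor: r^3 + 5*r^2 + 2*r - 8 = (r + 4)*(r^2 + r - 2) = (r + 2)*(r + 4)*(r - 1)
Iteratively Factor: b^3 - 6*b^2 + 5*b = (b - 5)*(b^2 - b) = (b - 5)*(b - 1)*(b)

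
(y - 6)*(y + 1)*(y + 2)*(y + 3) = y^4 - 25*y^2 - 60*y - 36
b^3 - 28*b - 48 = (b - 6)*(b + 2)*(b + 4)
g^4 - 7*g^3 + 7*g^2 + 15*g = g*(g - 5)*(g - 3)*(g + 1)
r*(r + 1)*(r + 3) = r^3 + 4*r^2 + 3*r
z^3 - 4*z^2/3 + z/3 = z*(z - 1)*(z - 1/3)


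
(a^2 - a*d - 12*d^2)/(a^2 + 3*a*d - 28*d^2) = (a + 3*d)/(a + 7*d)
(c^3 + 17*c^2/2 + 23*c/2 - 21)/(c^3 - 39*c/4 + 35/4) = 2*(c + 6)/(2*c - 5)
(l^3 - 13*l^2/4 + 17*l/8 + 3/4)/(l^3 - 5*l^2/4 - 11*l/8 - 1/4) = (2*l - 3)/(2*l + 1)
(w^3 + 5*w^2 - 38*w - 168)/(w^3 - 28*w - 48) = (w + 7)/(w + 2)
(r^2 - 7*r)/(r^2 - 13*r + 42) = r/(r - 6)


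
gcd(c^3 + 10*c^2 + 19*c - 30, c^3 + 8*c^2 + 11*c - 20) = c^2 + 4*c - 5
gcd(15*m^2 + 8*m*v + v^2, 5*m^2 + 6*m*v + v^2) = 5*m + v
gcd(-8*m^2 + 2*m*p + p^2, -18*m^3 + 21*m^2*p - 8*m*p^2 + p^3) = -2*m + p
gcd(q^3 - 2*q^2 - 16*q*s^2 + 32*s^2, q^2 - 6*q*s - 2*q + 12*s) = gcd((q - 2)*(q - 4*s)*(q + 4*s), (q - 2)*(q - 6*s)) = q - 2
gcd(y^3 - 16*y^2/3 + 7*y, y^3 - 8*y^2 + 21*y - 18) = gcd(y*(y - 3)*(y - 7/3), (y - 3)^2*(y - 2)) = y - 3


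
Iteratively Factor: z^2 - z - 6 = (z + 2)*(z - 3)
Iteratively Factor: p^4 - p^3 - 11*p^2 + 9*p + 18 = (p - 3)*(p^3 + 2*p^2 - 5*p - 6) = (p - 3)*(p + 3)*(p^2 - p - 2) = (p - 3)*(p + 1)*(p + 3)*(p - 2)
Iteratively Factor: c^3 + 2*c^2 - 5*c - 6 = (c + 1)*(c^2 + c - 6) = (c - 2)*(c + 1)*(c + 3)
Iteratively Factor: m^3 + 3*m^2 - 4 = (m - 1)*(m^2 + 4*m + 4) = (m - 1)*(m + 2)*(m + 2)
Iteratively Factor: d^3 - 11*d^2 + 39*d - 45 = (d - 3)*(d^2 - 8*d + 15) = (d - 3)^2*(d - 5)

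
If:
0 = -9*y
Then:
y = 0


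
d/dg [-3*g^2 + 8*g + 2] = 8 - 6*g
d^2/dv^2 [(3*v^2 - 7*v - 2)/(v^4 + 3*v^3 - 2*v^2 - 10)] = 2*(9*v^8 - 15*v^7 - 155*v^6 - 237*v^5 + 414*v^4 - 2*v^3 - 1584*v^2 + 240*v + 340)/(v^12 + 9*v^11 + 21*v^10 - 9*v^9 - 72*v^8 - 144*v^7 - 158*v^6 + 360*v^5 + 180*v^4 + 900*v^3 - 600*v^2 - 1000)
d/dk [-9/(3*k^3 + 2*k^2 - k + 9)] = 9*(9*k^2 + 4*k - 1)/(3*k^3 + 2*k^2 - k + 9)^2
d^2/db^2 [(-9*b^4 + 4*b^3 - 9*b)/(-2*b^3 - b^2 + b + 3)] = 2*(35*b^6 + 219*b^5 - 144*b^4 + 227*b^3 + 774*b^2 - 27*b - 27)/(8*b^9 + 12*b^8 - 6*b^7 - 47*b^6 - 33*b^5 + 30*b^4 + 71*b^3 + 18*b^2 - 27*b - 27)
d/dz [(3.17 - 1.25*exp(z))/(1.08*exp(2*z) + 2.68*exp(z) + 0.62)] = (1.35*exp(2*z) - 6.8472*exp(z) - 9.2706)*exp(z)/(1.1664*exp(4*z) + 5.7888*exp(3*z) + 8.5216*exp(2*z) + 3.3232*exp(z) + 0.3844)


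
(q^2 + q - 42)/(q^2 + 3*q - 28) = (q - 6)/(q - 4)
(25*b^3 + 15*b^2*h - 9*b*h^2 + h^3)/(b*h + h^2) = 25*b^2/h - 10*b + h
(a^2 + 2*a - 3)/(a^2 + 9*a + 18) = (a - 1)/(a + 6)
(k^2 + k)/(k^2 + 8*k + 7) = k/(k + 7)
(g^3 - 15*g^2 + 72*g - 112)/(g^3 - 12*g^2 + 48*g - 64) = (g - 7)/(g - 4)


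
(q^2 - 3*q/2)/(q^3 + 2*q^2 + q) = (q - 3/2)/(q^2 + 2*q + 1)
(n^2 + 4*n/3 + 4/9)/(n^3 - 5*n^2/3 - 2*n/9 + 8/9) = (3*n + 2)/(3*n^2 - 7*n + 4)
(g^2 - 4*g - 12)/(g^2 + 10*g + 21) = (g^2 - 4*g - 12)/(g^2 + 10*g + 21)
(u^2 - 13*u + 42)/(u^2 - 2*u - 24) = (u - 7)/(u + 4)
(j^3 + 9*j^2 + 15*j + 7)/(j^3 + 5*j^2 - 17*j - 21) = (j + 1)/(j - 3)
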